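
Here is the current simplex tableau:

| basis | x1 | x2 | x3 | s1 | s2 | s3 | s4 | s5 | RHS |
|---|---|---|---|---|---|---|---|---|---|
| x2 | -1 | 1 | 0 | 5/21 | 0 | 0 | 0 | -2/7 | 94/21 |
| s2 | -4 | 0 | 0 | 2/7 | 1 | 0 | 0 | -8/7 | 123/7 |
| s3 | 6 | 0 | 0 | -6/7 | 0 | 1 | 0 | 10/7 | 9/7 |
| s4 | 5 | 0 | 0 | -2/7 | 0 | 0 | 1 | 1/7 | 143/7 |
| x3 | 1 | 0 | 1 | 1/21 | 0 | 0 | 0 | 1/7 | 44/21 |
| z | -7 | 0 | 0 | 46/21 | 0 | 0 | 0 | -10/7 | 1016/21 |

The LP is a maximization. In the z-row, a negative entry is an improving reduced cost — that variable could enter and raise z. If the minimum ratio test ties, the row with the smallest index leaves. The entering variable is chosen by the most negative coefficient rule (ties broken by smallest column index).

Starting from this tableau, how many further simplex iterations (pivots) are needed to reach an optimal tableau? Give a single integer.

1

pivot: x1 in, s3 out → z = 2095/42
No improving column remains; optimal.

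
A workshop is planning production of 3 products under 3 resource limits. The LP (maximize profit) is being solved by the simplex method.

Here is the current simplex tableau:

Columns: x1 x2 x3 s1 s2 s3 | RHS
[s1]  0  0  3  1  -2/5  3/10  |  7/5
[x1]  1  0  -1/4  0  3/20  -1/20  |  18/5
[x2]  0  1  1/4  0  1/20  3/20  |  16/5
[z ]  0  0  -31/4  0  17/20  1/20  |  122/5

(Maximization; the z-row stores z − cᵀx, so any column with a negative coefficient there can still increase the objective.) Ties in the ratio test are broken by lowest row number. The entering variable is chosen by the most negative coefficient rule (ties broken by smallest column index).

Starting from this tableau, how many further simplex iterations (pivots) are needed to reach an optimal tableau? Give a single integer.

pivot: x3 in, s1 out → z = 1681/60
pivot: s2 in, x1 out → z = 237/7
No improving column remains; optimal.

2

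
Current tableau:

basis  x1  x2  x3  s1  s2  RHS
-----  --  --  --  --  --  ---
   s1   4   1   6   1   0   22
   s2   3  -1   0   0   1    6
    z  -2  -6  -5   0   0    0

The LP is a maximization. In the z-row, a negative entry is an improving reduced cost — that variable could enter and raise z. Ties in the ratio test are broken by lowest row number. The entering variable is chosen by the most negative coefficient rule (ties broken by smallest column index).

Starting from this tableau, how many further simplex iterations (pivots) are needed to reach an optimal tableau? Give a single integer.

pivot: x2 in, s1 out → z = 132
No improving column remains; optimal.

1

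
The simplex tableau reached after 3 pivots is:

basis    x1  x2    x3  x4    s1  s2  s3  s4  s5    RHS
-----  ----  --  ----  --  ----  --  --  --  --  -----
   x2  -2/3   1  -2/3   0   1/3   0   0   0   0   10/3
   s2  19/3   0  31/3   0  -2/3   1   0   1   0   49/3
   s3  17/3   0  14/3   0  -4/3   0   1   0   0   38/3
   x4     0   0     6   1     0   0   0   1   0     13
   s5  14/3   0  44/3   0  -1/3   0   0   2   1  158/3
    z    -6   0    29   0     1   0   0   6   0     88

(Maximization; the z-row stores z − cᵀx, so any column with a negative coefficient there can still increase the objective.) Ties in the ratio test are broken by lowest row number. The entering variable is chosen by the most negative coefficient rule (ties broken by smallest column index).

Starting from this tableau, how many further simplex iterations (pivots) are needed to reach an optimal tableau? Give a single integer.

2

pivot: x1 in, s3 out → z = 1724/17
pivot: s1 in, s2 out → z = 205/2
No improving column remains; optimal.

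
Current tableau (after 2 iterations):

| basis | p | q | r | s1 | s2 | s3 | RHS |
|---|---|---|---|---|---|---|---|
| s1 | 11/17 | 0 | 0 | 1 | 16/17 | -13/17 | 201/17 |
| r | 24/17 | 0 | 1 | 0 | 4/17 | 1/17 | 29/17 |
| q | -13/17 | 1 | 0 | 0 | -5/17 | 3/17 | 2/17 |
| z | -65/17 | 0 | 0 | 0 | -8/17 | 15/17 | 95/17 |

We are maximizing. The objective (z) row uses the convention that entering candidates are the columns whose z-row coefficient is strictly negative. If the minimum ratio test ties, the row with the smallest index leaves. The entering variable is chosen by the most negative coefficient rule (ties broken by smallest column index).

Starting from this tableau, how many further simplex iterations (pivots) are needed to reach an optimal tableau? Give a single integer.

pivot: p in, r out → z = 245/24
No improving column remains; optimal.

1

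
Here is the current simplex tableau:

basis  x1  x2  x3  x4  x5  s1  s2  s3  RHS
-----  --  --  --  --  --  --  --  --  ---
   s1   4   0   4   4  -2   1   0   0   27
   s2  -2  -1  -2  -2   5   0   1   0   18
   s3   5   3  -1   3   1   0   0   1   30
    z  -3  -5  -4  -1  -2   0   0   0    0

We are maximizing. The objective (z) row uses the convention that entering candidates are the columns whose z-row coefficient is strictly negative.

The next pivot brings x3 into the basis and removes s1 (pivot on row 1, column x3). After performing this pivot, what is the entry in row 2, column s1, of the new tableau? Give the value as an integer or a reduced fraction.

1/2

Pivot element is row 1, column x3: 4.
Normalize row 1: new (row 1, s1) = 1/4 = 1/4.
row 2 ← row 2 − (-2)·(new row 1): 0 − (-2)·(1/4) = 1/2.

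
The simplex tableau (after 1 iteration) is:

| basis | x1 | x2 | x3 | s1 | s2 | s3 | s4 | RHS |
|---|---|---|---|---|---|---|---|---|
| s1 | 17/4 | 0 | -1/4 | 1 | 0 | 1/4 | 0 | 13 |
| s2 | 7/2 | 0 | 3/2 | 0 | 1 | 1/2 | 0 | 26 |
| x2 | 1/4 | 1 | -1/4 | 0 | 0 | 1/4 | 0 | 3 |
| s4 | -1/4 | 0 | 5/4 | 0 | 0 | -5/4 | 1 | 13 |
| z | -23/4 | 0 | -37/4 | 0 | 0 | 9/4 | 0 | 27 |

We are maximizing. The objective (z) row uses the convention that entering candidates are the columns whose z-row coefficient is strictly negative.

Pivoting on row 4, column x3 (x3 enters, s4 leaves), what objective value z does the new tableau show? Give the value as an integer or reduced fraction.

616/5

Minimum ratio for x3: 13/(5/4) = 52/5.
z changes by −(z-row coeff of x3)·ratio = −(-37/4)·(52/5) = 481/5.
New z = 27 + (481/5) = 616/5.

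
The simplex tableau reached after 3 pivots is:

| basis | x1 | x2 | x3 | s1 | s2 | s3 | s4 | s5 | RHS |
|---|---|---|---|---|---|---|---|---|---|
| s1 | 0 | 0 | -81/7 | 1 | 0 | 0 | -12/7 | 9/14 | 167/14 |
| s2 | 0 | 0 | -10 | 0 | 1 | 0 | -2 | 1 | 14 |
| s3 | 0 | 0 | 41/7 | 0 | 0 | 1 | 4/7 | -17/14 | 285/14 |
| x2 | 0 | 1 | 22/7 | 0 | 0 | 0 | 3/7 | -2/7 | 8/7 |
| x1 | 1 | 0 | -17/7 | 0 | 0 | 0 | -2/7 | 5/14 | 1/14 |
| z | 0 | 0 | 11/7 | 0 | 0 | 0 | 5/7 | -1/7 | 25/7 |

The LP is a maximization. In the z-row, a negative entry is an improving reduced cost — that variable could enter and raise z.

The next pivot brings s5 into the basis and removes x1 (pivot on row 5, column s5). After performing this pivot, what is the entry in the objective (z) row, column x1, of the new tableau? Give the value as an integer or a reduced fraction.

2/5

Pivot element is row 5, column s5: 5/14.
Normalize row 5: new (row 5, x1) = 1/(5/14) = 14/5.
z-row ← z-row − (-1/7)·(new row 5): 0 − (-1/7)·(14/5) = 2/5.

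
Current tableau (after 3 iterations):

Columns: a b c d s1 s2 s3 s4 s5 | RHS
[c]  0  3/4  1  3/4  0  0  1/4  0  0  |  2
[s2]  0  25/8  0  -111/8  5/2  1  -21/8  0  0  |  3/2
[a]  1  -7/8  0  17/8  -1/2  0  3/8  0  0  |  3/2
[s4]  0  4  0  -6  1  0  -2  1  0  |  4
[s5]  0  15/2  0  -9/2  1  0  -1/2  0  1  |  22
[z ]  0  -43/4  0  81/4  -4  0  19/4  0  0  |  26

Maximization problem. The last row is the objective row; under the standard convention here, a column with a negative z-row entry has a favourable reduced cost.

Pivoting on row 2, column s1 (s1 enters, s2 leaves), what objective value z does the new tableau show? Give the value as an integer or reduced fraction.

Minimum ratio for s1: (3/2)/(5/2) = 3/5.
z changes by −(z-row coeff of s1)·ratio = −(-4)·(3/5) = 12/5.
New z = 26 + (12/5) = 142/5.

142/5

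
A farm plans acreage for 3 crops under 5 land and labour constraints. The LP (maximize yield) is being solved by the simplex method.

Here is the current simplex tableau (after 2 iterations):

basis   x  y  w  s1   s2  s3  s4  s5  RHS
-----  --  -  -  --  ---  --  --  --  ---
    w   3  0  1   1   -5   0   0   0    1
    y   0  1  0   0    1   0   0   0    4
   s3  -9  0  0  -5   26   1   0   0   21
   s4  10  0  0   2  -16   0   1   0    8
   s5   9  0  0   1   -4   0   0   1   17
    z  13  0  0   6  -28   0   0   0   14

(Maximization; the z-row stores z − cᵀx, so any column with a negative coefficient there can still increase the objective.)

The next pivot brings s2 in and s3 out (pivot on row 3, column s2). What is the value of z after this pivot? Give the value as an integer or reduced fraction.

476/13

Minimum ratio for s2: 21/26 = 21/26.
z changes by −(z-row coeff of s2)·ratio = −(-28)·(21/26) = 294/13.
New z = 14 + (294/13) = 476/13.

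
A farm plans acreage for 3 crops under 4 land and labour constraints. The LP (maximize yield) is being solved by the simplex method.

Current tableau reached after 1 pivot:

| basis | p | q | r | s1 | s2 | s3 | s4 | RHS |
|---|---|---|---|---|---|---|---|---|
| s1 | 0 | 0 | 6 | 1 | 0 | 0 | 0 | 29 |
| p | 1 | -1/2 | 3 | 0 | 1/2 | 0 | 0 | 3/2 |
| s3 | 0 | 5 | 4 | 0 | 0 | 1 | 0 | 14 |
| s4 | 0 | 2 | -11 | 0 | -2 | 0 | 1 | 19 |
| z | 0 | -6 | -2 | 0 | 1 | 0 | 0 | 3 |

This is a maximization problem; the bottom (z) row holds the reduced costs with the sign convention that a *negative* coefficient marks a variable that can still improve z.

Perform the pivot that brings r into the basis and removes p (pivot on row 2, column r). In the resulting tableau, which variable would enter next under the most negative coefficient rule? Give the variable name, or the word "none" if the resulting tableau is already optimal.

Pivot element 3. New z-row = old z-row − (-2)·(row 2/3).
Updated z-row coefficients: p: 2/3, q: -19/3, r: 0, s1: 0, s2: 4/3, s3: 0, s4: 0.
The most negative is -19/3 in column q, so q would enter next.

q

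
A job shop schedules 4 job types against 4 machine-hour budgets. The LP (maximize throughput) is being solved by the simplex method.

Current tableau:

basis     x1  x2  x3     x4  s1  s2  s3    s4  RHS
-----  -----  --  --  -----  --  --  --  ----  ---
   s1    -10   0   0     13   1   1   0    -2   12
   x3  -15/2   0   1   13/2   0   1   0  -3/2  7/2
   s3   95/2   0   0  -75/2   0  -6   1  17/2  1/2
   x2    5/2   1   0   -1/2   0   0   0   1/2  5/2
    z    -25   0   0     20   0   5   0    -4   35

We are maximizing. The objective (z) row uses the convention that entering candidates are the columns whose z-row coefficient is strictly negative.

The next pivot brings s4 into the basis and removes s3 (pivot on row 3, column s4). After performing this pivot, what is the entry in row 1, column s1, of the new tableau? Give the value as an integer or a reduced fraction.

1

Pivot element is row 3, column s4: 17/2.
Normalize row 3: new (row 3, s1) = 0/(17/2) = 0.
row 1 ← row 1 − (-2)·(new row 3): 1 − (-2)·0 = 1.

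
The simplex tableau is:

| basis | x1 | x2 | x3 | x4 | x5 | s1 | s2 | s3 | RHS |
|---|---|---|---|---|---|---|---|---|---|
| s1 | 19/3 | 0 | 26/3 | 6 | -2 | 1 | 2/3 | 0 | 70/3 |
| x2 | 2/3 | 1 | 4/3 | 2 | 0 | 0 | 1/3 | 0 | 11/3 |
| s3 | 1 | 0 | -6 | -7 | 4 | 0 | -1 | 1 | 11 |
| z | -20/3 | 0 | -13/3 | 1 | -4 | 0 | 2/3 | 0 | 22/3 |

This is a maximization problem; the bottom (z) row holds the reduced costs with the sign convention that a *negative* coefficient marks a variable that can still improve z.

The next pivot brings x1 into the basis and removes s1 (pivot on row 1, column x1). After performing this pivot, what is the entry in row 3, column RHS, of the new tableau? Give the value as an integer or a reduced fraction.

139/19

Pivot element is row 1, column x1: 19/3.
Normalize row 1: new (row 1, RHS) = (70/3)/(19/3) = 70/19.
row 3 ← row 3 − 1·(new row 1): 11 − 1·(70/19) = 139/19.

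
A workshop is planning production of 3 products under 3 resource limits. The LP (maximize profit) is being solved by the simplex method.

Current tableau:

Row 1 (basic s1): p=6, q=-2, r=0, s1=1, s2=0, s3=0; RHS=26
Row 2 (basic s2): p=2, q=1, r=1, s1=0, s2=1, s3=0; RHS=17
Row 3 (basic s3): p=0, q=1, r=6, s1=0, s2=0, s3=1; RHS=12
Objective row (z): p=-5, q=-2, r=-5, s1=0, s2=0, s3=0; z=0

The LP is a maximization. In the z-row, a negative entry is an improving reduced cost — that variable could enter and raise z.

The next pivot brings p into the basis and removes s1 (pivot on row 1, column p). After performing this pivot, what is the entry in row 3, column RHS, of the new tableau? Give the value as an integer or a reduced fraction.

12

Pivot element is row 1, column p: 6.
Normalize row 1: new (row 1, RHS) = 26/6 = 13/3.
row 3 ← row 3 − 0·(new row 1): 12 − 0·(13/3) = 12.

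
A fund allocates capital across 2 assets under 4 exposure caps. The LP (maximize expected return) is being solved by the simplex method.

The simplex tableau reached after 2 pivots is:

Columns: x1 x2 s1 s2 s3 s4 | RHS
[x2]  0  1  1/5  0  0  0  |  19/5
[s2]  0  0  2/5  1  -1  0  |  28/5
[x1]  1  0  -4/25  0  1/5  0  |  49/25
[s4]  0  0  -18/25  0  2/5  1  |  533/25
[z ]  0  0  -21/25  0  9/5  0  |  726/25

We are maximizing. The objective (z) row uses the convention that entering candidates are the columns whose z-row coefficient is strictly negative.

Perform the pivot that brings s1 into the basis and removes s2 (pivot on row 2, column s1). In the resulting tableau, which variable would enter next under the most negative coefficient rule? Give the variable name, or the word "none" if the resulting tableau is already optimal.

s3

Pivot element 2/5. New z-row = old z-row − (-21/25)·(row 2/(2/5)).
Updated z-row coefficients: x1: 0, x2: 0, s1: 0, s2: 21/10, s3: -3/10, s4: 0.
The most negative is -3/10 in column s3, so s3 would enter next.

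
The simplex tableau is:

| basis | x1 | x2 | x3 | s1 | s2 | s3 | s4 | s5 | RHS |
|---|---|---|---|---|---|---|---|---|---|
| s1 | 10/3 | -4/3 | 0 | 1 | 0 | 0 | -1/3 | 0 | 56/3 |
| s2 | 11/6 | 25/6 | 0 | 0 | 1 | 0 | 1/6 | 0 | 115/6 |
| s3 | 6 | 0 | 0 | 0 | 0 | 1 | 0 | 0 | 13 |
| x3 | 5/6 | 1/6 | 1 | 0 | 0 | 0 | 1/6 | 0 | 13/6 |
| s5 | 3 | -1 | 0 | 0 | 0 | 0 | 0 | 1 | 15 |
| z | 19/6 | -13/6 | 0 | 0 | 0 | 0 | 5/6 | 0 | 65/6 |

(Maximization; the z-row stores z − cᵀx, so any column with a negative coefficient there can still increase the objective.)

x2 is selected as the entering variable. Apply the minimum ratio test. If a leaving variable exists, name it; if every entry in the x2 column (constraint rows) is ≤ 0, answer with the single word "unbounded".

Ratios: row 1 (s1): entry -4/3 ≤ 0, skip; row 2 (s2): (115/6)/(25/6) = 23/5; row 3 (s3): entry 0 ≤ 0, skip; row 4 (x3): (13/6)/(1/6) = 13; row 5 (s5): entry -1 ≤ 0, skip.
Minimum ratio is in the s2 row, so s2 leaves.

s2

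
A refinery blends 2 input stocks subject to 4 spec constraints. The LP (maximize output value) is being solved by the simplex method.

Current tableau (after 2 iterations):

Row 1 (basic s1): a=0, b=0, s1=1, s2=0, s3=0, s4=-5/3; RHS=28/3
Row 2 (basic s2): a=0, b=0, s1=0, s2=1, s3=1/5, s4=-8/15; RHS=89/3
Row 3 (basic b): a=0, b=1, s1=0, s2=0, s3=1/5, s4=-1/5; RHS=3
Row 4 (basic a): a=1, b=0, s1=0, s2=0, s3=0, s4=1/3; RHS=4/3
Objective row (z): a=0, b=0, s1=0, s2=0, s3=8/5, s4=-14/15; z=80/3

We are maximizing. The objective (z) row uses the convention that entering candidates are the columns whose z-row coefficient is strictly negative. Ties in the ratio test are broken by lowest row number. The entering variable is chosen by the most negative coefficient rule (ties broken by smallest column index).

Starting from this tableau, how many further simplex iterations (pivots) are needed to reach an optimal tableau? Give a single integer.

pivot: s4 in, a out → z = 152/5
No improving column remains; optimal.

1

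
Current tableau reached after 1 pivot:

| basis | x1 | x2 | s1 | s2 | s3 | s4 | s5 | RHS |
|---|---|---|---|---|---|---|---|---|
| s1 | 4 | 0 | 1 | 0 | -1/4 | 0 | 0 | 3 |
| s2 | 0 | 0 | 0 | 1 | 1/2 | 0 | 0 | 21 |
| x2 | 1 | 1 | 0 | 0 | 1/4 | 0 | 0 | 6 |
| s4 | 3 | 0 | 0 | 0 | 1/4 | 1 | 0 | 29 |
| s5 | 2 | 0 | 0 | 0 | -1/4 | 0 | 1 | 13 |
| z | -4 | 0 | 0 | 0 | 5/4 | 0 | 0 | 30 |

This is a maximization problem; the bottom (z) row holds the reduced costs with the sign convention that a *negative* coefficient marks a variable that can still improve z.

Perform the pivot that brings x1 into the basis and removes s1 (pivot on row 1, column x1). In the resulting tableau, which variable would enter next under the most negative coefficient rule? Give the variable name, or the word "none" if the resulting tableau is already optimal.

Pivot element 4. New z-row = old z-row − (-4)·(row 1/4).
Updated z-row coefficients: x1: 0, x2: 0, s1: 1, s2: 0, s3: 1, s4: 0, s5: 0.
No coefficient is strictly negative; the tableau after this pivot is optimal.

none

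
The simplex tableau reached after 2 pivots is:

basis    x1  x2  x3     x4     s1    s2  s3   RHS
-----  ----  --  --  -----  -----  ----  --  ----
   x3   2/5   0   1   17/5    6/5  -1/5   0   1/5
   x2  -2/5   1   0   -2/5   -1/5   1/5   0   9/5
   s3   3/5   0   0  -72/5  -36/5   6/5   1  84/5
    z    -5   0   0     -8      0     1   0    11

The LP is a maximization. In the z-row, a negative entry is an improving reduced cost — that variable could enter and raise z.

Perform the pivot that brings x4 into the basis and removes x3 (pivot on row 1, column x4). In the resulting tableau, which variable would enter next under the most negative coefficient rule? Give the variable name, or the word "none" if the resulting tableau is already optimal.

Pivot element 17/5. New z-row = old z-row − (-8)·(row 1/(17/5)).
Updated z-row coefficients: x1: -69/17, x2: 0, x3: 40/17, x4: 0, s1: 48/17, s2: 9/17, s3: 0.
The most negative is -69/17 in column x1, so x1 would enter next.

x1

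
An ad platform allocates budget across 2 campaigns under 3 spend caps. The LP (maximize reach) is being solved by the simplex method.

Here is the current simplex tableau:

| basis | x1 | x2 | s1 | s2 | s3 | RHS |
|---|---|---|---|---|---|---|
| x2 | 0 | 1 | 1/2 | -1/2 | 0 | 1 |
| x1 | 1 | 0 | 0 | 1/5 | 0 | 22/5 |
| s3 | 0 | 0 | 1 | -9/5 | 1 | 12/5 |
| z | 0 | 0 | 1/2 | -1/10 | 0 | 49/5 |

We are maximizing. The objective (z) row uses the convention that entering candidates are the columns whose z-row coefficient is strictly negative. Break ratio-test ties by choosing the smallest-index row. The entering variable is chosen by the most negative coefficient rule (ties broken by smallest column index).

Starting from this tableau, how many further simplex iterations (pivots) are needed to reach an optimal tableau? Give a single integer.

1

pivot: s2 in, x1 out → z = 12
No improving column remains; optimal.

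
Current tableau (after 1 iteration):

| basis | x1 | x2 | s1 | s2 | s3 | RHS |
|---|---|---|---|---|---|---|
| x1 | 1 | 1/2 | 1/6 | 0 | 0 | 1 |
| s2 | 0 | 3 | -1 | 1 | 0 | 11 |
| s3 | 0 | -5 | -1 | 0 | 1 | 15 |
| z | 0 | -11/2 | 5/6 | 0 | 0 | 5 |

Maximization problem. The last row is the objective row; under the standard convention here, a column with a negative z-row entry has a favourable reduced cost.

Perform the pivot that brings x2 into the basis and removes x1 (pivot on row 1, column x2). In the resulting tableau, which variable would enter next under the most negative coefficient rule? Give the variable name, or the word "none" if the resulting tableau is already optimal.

none

Pivot element 1/2. New z-row = old z-row − (-11/2)·(row 1/(1/2)).
Updated z-row coefficients: x1: 11, x2: 0, s1: 8/3, s2: 0, s3: 0.
No coefficient is strictly negative; the tableau after this pivot is optimal.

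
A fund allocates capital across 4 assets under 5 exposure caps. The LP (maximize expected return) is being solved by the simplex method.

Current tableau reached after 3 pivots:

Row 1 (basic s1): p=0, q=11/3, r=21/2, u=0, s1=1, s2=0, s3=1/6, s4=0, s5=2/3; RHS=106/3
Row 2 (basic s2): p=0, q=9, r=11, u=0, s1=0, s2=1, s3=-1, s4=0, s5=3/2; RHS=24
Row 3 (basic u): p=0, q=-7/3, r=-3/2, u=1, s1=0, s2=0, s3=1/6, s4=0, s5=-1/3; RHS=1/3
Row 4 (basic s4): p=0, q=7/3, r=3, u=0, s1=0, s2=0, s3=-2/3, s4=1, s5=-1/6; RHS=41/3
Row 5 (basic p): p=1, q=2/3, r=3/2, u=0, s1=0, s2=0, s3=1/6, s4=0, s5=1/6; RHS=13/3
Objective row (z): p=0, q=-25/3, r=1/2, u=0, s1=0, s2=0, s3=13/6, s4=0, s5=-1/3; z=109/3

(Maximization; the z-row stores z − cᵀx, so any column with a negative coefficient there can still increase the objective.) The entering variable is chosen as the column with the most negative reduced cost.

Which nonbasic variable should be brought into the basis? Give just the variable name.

q

Objective-row coefficients: p: 0, q: -25/3, r: 1/2, u: 0, s1: 0, s2: 0, s3: 13/6, s4: 0, s5: -1/3.
The most negative is -25/3 in column q, so q enters.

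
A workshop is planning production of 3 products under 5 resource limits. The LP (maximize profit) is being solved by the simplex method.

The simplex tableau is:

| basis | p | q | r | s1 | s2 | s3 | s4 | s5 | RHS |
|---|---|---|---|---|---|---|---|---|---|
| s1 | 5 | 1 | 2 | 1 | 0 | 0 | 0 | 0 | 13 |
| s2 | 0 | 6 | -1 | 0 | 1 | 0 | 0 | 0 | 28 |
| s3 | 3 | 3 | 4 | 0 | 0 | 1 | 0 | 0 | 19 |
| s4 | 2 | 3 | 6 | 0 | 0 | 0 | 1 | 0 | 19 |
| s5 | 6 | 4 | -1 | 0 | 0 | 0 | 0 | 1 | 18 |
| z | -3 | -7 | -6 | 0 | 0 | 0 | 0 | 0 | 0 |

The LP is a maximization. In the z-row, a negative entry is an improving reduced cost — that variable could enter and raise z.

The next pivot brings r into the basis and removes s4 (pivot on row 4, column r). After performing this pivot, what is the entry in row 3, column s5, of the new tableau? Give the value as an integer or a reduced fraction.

Pivot element is row 4, column r: 6.
Normalize row 4: new (row 4, s5) = 0/6 = 0.
row 3 ← row 3 − 4·(new row 4): 0 − 4·0 = 0.

0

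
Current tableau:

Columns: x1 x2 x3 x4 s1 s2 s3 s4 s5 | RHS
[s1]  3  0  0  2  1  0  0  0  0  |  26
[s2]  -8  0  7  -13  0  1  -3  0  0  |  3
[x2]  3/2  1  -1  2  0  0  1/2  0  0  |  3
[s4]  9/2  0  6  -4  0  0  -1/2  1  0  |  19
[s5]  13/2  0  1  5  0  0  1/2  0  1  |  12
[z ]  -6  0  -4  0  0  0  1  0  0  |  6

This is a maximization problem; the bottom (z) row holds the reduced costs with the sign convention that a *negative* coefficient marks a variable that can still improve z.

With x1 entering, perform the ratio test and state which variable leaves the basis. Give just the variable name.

Ratios: row 1 (s1): 26/3 = 26/3; row 2 (s2): entry -8 ≤ 0, skip; row 3 (x2): 3/(3/2) = 2; row 4 (s4): 19/(9/2) = 38/9; row 5 (s5): 12/(13/2) = 24/13.
Minimum ratio 24/13 is in the s5 row, so s5 leaves.

s5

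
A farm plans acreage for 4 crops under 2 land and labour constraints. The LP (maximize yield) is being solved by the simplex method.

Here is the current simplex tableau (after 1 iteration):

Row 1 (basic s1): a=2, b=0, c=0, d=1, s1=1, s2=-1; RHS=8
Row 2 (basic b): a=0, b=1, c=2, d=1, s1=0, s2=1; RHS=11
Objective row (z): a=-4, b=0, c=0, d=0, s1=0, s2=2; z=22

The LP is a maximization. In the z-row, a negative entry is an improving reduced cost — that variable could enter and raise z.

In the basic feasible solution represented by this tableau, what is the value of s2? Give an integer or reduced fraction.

0

s2 is nonbasic (not in the basis column), so its value in the current BFS is 0.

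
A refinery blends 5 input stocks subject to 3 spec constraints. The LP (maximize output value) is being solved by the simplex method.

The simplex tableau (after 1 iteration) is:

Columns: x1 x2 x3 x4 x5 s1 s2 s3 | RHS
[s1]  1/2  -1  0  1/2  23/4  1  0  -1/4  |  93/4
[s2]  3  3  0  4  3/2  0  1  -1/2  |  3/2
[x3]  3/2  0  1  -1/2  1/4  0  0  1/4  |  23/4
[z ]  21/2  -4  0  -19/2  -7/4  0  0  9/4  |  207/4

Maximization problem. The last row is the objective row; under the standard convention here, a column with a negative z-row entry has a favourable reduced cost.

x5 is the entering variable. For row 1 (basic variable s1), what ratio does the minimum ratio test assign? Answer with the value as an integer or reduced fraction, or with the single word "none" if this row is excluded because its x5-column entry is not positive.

93/23

Ratio = RHS / (x5 entry) = (93/4) / (23/4) = 93/23.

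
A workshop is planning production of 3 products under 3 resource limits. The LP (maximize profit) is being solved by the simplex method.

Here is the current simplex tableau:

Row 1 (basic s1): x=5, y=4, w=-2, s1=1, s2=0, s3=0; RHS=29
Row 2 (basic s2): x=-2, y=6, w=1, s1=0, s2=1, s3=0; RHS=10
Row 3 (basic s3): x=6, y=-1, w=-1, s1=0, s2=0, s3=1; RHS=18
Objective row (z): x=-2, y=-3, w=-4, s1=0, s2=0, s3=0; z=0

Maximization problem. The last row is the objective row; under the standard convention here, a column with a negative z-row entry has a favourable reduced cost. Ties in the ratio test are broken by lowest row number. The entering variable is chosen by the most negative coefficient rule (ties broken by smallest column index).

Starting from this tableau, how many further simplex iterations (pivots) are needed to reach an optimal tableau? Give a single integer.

2

pivot: w in, s2 out → z = 40
pivot: x in, s3 out → z = 110
No improving column remains; optimal.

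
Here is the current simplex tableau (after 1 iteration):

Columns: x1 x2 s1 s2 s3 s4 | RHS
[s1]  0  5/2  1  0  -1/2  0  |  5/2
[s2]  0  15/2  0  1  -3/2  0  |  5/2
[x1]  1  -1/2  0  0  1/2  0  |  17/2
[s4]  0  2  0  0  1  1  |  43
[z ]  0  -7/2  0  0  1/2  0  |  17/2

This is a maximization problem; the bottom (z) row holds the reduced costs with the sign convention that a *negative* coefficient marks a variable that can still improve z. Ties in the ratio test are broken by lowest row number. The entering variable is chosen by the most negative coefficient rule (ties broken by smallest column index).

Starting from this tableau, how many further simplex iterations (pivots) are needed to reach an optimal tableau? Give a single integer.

2

pivot: x2 in, s2 out → z = 29/3
pivot: s3 in, x1 out → z = 14
No improving column remains; optimal.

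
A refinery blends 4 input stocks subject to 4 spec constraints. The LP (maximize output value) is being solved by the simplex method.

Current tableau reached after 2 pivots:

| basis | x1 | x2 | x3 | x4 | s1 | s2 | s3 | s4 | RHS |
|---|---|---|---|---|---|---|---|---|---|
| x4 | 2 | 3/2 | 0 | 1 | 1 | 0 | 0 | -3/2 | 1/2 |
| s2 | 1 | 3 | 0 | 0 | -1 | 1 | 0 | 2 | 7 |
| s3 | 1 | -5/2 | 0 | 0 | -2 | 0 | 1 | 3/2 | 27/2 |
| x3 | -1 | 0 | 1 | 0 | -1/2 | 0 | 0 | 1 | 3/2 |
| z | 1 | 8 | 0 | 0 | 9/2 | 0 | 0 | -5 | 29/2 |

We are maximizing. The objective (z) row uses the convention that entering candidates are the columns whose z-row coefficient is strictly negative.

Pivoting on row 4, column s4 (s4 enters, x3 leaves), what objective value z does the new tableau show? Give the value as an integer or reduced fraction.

22

Minimum ratio for s4: (3/2)/1 = 3/2.
z changes by −(z-row coeff of s4)·ratio = −(-5)·(3/2) = 15/2.
New z = 29/2 + (15/2) = 22.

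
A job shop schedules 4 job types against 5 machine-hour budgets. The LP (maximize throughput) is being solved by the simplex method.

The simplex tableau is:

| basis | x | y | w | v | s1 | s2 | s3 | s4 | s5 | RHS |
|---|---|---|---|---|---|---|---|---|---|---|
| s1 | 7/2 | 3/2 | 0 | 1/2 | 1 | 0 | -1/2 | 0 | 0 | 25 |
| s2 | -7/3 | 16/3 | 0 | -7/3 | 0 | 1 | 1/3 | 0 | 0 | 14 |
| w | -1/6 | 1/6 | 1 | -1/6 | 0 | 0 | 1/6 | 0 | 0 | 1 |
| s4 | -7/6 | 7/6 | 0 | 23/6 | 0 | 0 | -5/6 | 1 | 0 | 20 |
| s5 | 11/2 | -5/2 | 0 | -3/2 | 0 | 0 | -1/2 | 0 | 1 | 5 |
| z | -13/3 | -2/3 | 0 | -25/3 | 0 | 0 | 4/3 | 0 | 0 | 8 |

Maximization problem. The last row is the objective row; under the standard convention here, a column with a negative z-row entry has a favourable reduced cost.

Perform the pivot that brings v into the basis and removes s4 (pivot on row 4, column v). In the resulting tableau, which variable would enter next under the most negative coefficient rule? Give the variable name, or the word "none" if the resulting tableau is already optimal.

x

Pivot element 23/6. New z-row = old z-row − (-25/3)·(row 4/(23/6)).
Updated z-row coefficients: x: -158/23, y: 43/23, w: 0, v: 0, s1: 0, s2: 0, s3: -11/23, s4: 50/23, s5: 0.
The most negative is -158/23 in column x, so x would enter next.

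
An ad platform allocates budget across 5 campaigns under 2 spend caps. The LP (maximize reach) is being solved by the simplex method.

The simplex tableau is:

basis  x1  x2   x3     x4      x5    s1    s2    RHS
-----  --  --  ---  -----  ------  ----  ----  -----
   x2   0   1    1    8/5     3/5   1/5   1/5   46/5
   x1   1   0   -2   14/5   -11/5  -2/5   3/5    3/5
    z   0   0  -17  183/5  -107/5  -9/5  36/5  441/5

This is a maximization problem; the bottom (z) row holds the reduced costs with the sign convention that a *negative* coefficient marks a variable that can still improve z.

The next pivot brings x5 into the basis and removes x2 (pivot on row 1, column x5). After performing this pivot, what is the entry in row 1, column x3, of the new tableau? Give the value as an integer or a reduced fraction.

5/3

Pivot element is row 1, column x5: 3/5.
Normalize row 1: new (row 1, x3) = 1/(3/5) = 5/3.
Row 1 is the pivot row, so the entry is 5/3.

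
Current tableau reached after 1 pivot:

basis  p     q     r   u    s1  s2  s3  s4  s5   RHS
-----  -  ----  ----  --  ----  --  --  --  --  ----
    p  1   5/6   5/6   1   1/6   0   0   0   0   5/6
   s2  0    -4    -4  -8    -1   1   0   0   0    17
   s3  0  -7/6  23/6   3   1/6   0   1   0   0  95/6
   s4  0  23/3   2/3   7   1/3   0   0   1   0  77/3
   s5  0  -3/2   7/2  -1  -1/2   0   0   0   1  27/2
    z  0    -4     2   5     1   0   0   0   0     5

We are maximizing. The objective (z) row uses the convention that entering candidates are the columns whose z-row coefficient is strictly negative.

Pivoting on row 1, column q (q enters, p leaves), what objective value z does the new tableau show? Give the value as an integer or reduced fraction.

9

Minimum ratio for q: (5/6)/(5/6) = 1.
z changes by −(z-row coeff of q)·ratio = −(-4)·1 = 4.
New z = 5 + 4 = 9.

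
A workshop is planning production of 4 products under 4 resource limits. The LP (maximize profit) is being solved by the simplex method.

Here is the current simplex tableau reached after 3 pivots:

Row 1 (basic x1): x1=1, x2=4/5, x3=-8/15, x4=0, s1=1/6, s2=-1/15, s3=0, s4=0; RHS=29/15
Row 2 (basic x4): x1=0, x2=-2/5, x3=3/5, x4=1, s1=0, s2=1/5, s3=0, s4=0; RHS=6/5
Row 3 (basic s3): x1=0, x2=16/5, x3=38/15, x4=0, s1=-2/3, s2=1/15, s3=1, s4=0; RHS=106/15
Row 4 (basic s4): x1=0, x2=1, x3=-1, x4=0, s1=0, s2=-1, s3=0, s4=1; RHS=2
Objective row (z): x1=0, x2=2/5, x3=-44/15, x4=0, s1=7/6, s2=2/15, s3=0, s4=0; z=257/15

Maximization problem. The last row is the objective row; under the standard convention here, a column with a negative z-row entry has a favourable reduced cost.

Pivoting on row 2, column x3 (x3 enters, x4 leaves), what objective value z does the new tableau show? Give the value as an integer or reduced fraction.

23

Minimum ratio for x3: (6/5)/(3/5) = 2.
z changes by −(z-row coeff of x3)·ratio = −(-44/15)·2 = 88/15.
New z = 257/15 + (88/15) = 23.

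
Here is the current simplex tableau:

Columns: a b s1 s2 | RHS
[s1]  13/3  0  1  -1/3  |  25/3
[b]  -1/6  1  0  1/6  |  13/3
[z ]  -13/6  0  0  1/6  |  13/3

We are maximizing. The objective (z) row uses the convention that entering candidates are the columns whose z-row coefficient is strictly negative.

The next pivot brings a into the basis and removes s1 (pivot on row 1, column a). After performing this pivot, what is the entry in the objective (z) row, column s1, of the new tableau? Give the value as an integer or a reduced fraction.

1/2

Pivot element is row 1, column a: 13/3.
Normalize row 1: new (row 1, s1) = 1/(13/3) = 3/13.
z-row ← z-row − (-13/6)·(new row 1): 0 − (-13/6)·(3/13) = 1/2.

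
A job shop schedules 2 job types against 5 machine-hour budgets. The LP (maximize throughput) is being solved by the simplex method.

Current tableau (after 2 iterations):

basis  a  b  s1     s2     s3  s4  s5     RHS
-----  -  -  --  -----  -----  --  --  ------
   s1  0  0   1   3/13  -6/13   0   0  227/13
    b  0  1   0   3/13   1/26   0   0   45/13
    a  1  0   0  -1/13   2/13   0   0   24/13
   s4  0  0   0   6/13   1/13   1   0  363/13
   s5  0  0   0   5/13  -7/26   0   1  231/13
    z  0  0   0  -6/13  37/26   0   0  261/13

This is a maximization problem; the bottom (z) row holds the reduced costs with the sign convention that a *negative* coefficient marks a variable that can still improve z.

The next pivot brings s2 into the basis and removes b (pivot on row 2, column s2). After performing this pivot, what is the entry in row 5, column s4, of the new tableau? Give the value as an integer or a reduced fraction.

0

Pivot element is row 2, column s2: 3/13.
Normalize row 2: new (row 2, s4) = 0/(3/13) = 0.
row 5 ← row 5 − (5/13)·(new row 2): 0 − (5/13)·0 = 0.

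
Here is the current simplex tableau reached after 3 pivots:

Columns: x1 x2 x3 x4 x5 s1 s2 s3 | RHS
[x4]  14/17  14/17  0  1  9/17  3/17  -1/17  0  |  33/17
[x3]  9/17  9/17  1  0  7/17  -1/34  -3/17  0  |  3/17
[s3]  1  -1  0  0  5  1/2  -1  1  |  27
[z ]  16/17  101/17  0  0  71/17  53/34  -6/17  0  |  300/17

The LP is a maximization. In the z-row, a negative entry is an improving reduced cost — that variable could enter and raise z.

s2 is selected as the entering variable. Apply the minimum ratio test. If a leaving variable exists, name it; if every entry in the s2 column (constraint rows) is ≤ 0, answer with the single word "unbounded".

unbounded

s2-column entries: row 1: -1/17, row 2: -3/17, row 3: -1. All ≤ 0, so s2 can increase without bound; the LP is unbounded in this direction.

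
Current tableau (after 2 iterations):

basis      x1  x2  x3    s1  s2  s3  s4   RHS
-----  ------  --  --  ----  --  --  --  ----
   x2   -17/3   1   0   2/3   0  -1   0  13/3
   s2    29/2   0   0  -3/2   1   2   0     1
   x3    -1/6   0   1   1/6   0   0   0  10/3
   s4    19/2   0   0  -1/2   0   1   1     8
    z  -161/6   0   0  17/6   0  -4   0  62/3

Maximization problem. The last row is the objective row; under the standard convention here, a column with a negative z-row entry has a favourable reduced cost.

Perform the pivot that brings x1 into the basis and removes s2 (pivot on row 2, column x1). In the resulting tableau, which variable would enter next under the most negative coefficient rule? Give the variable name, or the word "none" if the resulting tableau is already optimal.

Pivot element 29/2. New z-row = old z-row − (-161/6)·(row 2/(29/2)).
Updated z-row coefficients: x1: 0, x2: 0, x3: 0, s1: 5/87, s2: 161/87, s3: -26/87, s4: 0.
The most negative is -26/87 in column s3, so s3 would enter next.

s3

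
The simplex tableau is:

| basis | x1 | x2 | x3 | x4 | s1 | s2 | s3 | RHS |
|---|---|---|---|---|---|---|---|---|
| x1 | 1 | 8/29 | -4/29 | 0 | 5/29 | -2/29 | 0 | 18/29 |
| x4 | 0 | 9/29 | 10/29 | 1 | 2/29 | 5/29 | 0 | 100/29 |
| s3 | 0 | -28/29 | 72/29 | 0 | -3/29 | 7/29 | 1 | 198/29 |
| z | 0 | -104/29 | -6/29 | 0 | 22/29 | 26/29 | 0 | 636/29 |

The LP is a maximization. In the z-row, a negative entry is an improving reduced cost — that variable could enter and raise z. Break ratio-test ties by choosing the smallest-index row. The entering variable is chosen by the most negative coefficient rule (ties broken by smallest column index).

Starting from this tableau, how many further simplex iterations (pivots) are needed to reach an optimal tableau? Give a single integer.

2

pivot: x2 in, x1 out → z = 30
pivot: x3 in, s3 out → z = 39
No improving column remains; optimal.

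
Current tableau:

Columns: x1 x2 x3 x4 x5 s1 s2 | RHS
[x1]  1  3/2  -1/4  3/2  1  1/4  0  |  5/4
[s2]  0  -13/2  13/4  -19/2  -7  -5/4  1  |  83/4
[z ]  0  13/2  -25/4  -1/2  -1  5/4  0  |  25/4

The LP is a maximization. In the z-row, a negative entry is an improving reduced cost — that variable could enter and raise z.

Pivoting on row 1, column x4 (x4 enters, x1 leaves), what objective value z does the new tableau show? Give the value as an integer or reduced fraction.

Minimum ratio for x4: (5/4)/(3/2) = 5/6.
z changes by −(z-row coeff of x4)·ratio = −(-1/2)·(5/6) = 5/12.
New z = 25/4 + (5/12) = 20/3.

20/3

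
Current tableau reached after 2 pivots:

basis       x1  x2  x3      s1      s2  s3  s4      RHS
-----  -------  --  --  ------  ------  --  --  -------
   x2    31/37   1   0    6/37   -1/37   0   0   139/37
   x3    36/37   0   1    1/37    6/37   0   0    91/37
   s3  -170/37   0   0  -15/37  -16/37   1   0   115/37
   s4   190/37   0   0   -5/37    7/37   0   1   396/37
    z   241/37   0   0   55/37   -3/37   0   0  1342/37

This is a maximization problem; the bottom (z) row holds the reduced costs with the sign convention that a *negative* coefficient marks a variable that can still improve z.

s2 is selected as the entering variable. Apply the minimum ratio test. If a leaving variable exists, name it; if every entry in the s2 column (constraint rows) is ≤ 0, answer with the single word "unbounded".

x3

Ratios: row 1 (x2): entry -1/37 ≤ 0, skip; row 2 (x3): (91/37)/(6/37) = 91/6; row 3 (s3): entry -16/37 ≤ 0, skip; row 4 (s4): (396/37)/(7/37) = 396/7.
Minimum ratio is in the x3 row, so x3 leaves.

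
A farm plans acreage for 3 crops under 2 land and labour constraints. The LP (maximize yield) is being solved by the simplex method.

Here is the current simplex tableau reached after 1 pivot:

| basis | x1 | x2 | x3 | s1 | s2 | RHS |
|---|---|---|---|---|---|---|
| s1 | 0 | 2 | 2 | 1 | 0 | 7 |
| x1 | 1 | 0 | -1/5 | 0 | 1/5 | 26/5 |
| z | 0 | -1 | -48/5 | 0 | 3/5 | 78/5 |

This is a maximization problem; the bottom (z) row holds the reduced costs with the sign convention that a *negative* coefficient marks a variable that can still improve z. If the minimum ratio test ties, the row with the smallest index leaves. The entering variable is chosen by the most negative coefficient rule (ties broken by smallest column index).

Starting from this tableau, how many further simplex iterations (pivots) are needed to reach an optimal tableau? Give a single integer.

pivot: x3 in, s1 out → z = 246/5
No improving column remains; optimal.

1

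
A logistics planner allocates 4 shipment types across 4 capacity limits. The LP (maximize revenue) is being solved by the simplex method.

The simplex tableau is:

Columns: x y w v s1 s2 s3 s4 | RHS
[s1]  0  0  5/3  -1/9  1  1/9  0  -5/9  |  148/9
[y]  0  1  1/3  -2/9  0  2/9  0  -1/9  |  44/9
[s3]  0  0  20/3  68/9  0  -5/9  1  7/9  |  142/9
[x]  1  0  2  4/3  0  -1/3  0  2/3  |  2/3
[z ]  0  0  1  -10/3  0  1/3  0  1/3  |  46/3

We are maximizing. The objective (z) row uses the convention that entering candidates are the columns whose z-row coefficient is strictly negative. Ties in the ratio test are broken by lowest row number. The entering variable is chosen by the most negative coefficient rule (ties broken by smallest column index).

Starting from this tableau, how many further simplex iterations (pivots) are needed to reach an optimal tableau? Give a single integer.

pivot: v in, x out → z = 17
pivot: s2 in, s3 out → z = 43/2
No improving column remains; optimal.

2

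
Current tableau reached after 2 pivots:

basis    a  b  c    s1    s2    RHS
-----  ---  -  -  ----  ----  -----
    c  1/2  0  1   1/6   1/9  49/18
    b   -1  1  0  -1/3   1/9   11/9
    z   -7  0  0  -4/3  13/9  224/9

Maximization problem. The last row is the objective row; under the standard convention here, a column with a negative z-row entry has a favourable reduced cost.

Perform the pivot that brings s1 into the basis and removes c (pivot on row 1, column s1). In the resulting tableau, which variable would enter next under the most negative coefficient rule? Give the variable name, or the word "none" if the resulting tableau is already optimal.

Pivot element 1/6. New z-row = old z-row − (-4/3)·(row 1/(1/6)).
Updated z-row coefficients: a: -3, b: 0, c: 8, s1: 0, s2: 7/3.
The most negative is -3 in column a, so a would enter next.

a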